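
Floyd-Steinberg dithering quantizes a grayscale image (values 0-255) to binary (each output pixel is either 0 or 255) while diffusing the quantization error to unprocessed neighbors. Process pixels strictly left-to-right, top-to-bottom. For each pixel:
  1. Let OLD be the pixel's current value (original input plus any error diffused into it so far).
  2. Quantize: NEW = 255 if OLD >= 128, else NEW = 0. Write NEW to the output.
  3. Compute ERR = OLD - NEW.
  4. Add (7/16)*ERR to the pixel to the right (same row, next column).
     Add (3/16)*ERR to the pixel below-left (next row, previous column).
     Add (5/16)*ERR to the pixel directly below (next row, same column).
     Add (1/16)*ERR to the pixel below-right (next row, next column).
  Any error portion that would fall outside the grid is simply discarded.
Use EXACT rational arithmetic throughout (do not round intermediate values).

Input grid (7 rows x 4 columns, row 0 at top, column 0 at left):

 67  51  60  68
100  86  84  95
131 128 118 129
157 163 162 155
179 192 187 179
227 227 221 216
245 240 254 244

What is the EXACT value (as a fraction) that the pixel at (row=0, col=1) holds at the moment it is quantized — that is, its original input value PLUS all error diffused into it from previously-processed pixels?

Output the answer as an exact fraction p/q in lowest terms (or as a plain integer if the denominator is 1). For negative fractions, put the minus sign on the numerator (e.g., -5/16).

Answer: 1285/16

Derivation:
(0,0): OLD=67 → NEW=0, ERR=67
(0,1): OLD=1285/16 → NEW=0, ERR=1285/16
Target (0,1): original=51, with diffused error = 1285/16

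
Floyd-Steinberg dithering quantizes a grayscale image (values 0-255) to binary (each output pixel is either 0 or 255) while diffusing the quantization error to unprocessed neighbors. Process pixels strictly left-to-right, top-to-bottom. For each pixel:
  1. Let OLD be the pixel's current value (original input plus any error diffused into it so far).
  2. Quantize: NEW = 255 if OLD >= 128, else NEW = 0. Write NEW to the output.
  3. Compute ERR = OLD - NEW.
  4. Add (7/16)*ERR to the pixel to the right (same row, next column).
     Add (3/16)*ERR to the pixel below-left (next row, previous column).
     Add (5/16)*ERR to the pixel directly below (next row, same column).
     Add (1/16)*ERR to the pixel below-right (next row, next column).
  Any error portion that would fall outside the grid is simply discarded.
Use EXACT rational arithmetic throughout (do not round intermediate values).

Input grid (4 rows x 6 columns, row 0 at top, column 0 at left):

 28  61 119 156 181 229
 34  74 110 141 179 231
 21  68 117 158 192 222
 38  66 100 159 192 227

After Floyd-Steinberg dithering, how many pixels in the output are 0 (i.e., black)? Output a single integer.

Answer: 12

Derivation:
(0,0): OLD=28 → NEW=0, ERR=28
(0,1): OLD=293/4 → NEW=0, ERR=293/4
(0,2): OLD=9667/64 → NEW=255, ERR=-6653/64
(0,3): OLD=113173/1024 → NEW=0, ERR=113173/1024
(0,4): OLD=3757715/16384 → NEW=255, ERR=-420205/16384
(0,5): OLD=57089541/262144 → NEW=255, ERR=-9757179/262144
(1,0): OLD=3615/64 → NEW=0, ERR=3615/64
(1,1): OLD=53177/512 → NEW=0, ERR=53177/512
(1,2): OLD=2429005/16384 → NEW=255, ERR=-1748915/16384
(1,3): OLD=7702489/65536 → NEW=0, ERR=7702489/65536
(1,4): OLD=932534459/4194304 → NEW=255, ERR=-137013061/4194304
(1,5): OLD=13654909357/67108864 → NEW=255, ERR=-3457850963/67108864
(2,0): OLD=476163/8192 → NEW=0, ERR=476163/8192
(2,1): OLD=28679089/262144 → NEW=0, ERR=28679089/262144
(2,2): OLD=671230483/4194304 → NEW=255, ERR=-398317037/4194304
(2,3): OLD=4710508155/33554432 → NEW=255, ERR=-3845872005/33554432
(2,4): OLD=138868973105/1073741824 → NEW=255, ERR=-134935192015/1073741824
(2,5): OLD=2557681194087/17179869184 → NEW=255, ERR=-1823185447833/17179869184
(3,0): OLD=321606899/4194304 → NEW=0, ERR=321606899/4194304
(3,1): OLD=4011802391/33554432 → NEW=0, ERR=4011802391/33554432
(3,2): OLD=28985166917/268435456 → NEW=0, ERR=28985166917/268435456
(3,3): OLD=2421069615615/17179869184 → NEW=255, ERR=-1959797026305/17179869184
(3,4): OLD=10412260388927/137438953472 → NEW=0, ERR=10412260388927/137438953472
(3,5): OLD=481864979241553/2199023255552 → NEW=255, ERR=-78885950924207/2199023255552
Output grid:
  Row 0: ..#.##  (3 black, running=3)
  Row 1: ..#.##  (3 black, running=6)
  Row 2: ..####  (2 black, running=8)
  Row 3: ...#.#  (4 black, running=12)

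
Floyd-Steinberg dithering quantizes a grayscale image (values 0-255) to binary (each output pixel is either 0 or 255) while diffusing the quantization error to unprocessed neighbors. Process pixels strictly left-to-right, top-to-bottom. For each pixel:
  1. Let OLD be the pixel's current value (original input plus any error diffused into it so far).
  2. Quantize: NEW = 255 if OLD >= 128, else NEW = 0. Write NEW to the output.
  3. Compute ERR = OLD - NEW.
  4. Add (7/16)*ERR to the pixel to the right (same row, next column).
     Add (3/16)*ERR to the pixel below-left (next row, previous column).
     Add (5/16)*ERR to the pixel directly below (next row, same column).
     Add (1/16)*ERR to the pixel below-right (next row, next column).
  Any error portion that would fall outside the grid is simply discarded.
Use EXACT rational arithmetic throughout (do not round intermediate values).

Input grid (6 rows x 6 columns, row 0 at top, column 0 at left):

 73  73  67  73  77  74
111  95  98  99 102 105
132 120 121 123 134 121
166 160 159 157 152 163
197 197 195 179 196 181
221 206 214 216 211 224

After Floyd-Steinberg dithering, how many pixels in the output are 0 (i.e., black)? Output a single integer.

Answer: 14

Derivation:
(0,0): OLD=73 → NEW=0, ERR=73
(0,1): OLD=1679/16 → NEW=0, ERR=1679/16
(0,2): OLD=28905/256 → NEW=0, ERR=28905/256
(0,3): OLD=501343/4096 → NEW=0, ERR=501343/4096
(0,4): OLD=8555673/65536 → NEW=255, ERR=-8156007/65536
(0,5): OLD=20502575/1048576 → NEW=0, ERR=20502575/1048576
(1,0): OLD=39293/256 → NEW=255, ERR=-25987/256
(1,1): OLD=223467/2048 → NEW=0, ERR=223467/2048
(1,2): OLD=13797319/65536 → NEW=255, ERR=-2914361/65536
(1,3): OLD=26611899/262144 → NEW=0, ERR=26611899/262144
(1,4): OLD=1993780177/16777216 → NEW=0, ERR=1993780177/16777216
(1,5): OLD=41694452327/268435456 → NEW=255, ERR=-26756588953/268435456
(2,0): OLD=3956297/32768 → NEW=0, ERR=3956297/32768
(2,1): OLD=201576243/1048576 → NEW=255, ERR=-65810637/1048576
(2,2): OLD=1769977689/16777216 → NEW=0, ERR=1769977689/16777216
(2,3): OLD=29579238353/134217728 → NEW=255, ERR=-4646282287/134217728
(2,4): OLD=616960897523/4294967296 → NEW=255, ERR=-478255762957/4294967296
(2,5): OLD=3337146953429/68719476736 → NEW=0, ERR=3337146953429/68719476736
(3,0): OLD=3220593465/16777216 → NEW=255, ERR=-1057596615/16777216
(3,1): OLD=18808601413/134217728 → NEW=255, ERR=-15416919227/134217728
(3,2): OLD=140983982303/1073741824 → NEW=255, ERR=-132820182817/1073741824
(3,3): OLD=5344934562269/68719476736 → NEW=0, ERR=5344934562269/68719476736
(3,4): OLD=86956196325309/549755813888 → NEW=255, ERR=-53231536216131/549755813888
(3,5): OLD=1133411549585651/8796093022208 → NEW=255, ERR=-1109592171077389/8796093022208
(4,0): OLD=334499656375/2147483648 → NEW=255, ERR=-213108673865/2147483648
(4,1): OLD=3111460739659/34359738368 → NEW=0, ERR=3111460739659/34359738368
(4,2): OLD=223604100312689/1099511627776 → NEW=255, ERR=-56771364770191/1099511627776
(4,3): OLD=2723799429039253/17592186044416 → NEW=255, ERR=-1762208012286827/17592186044416
(4,4): OLD=29027343776176357/281474976710656 → NEW=0, ERR=29027343776176357/281474976710656
(4,5): OLD=813553645072252963/4503599627370496 → NEW=255, ERR=-334864259907223517/4503599627370496
(5,0): OLD=113781723179025/549755813888 → NEW=255, ERR=-26406009362415/549755813888
(5,1): OLD=3472714177091873/17592186044416 → NEW=255, ERR=-1013293264234207/17592186044416
(5,2): OLD=22453663423335291/140737488355328 → NEW=255, ERR=-13434396107273349/140737488355328
(5,3): OLD=716267894974614265/4503599627370496 → NEW=255, ERR=-432150010004862215/4503599627370496
(5,4): OLD=1630696467899471161/9007199254740992 → NEW=255, ERR=-666139342059481799/9007199254740992
(5,5): OLD=25199059136340750989/144115188075855872 → NEW=255, ERR=-11550313823002496371/144115188075855872
Output grid:
  Row 0: ....#.  (5 black, running=5)
  Row 1: #.#..#  (3 black, running=8)
  Row 2: .#.##.  (3 black, running=11)
  Row 3: ###.##  (1 black, running=12)
  Row 4: #.##.#  (2 black, running=14)
  Row 5: ######  (0 black, running=14)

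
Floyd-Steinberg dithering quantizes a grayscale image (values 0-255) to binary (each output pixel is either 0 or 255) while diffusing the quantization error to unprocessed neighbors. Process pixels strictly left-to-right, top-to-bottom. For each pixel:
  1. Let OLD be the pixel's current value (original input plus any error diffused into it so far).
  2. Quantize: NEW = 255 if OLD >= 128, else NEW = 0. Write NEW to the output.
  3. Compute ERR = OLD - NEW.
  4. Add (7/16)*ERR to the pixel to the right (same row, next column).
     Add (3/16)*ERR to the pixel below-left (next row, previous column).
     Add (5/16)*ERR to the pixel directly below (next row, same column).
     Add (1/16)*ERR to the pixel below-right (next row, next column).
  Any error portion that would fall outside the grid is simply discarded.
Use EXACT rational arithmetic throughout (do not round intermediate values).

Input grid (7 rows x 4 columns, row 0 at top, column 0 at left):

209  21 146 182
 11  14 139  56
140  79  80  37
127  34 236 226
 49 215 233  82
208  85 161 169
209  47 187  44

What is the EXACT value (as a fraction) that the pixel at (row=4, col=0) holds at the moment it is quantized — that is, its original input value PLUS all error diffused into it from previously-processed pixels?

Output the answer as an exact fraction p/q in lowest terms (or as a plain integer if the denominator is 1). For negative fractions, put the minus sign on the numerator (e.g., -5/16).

(0,0): OLD=209 → NEW=255, ERR=-46
(0,1): OLD=7/8 → NEW=0, ERR=7/8
(0,2): OLD=18737/128 → NEW=255, ERR=-13903/128
(0,3): OLD=275415/2048 → NEW=255, ERR=-246825/2048
(1,0): OLD=-411/128 → NEW=0, ERR=-411/128
(1,1): OLD=-10621/1024 → NEW=0, ERR=-10621/1024
(1,2): OLD=2555135/32768 → NEW=0, ERR=2555135/32768
(1,3): OLD=23940905/524288 → NEW=0, ERR=23940905/524288
(2,0): OLD=2245457/16384 → NEW=255, ERR=-1932463/16384
(2,1): OLD=20225099/524288 → NEW=0, ERR=20225099/524288
(2,2): OLD=135432487/1048576 → NEW=255, ERR=-131954393/1048576
(2,3): OLD=18249611/16777216 → NEW=0, ERR=18249611/16777216
(3,0): OLD=816834433/8388608 → NEW=0, ERR=816834433/8388608
(3,1): OLD=7742925215/134217728 → NEW=0, ERR=7742925215/134217728
(3,2): OLD=482171421921/2147483648 → NEW=255, ERR=-65436908319/2147483648
(3,3): OLD=7048679667111/34359738368 → NEW=255, ERR=-1713053616729/34359738368
(4,0): OLD=193802229037/2147483648 → NEW=0, ERR=193802229037/2147483648
Target (4,0): original=49, with diffused error = 193802229037/2147483648

Answer: 193802229037/2147483648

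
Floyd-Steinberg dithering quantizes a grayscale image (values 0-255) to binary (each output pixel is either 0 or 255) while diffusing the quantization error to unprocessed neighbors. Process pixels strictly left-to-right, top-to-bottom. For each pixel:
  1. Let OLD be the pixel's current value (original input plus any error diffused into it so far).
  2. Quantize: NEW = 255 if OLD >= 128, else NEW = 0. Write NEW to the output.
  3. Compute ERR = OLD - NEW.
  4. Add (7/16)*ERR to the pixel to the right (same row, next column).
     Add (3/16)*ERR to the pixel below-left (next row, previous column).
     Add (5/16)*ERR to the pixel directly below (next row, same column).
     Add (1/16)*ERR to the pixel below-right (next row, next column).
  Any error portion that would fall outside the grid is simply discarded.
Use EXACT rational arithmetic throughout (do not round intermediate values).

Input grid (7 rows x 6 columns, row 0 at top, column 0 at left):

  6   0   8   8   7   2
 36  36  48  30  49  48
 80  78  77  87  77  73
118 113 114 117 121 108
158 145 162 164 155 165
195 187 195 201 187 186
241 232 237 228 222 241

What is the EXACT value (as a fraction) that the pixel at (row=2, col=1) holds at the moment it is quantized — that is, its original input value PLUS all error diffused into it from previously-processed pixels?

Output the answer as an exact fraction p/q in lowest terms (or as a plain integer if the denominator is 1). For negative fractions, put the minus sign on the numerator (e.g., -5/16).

(0,0): OLD=6 → NEW=0, ERR=6
(0,1): OLD=21/8 → NEW=0, ERR=21/8
(0,2): OLD=1171/128 → NEW=0, ERR=1171/128
(0,3): OLD=24581/2048 → NEW=0, ERR=24581/2048
(0,4): OLD=401443/32768 → NEW=0, ERR=401443/32768
(0,5): OLD=3858677/524288 → NEW=0, ERR=3858677/524288
(1,0): OLD=4911/128 → NEW=0, ERR=4911/128
(1,1): OLD=57033/1024 → NEW=0, ERR=57033/1024
(1,2): OLD=2544125/32768 → NEW=0, ERR=2544125/32768
(1,3): OLD=9252025/131072 → NEW=0, ERR=9252025/131072
(1,4): OLD=720082699/8388608 → NEW=0, ERR=720082699/8388608
(1,5): OLD=11894493405/134217728 → NEW=0, ERR=11894493405/134217728
(2,0): OLD=1678259/16384 → NEW=0, ERR=1678259/16384
(2,1): OLD=82404961/524288 → NEW=255, ERR=-51288479/524288
Target (2,1): original=78, with diffused error = 82404961/524288

Answer: 82404961/524288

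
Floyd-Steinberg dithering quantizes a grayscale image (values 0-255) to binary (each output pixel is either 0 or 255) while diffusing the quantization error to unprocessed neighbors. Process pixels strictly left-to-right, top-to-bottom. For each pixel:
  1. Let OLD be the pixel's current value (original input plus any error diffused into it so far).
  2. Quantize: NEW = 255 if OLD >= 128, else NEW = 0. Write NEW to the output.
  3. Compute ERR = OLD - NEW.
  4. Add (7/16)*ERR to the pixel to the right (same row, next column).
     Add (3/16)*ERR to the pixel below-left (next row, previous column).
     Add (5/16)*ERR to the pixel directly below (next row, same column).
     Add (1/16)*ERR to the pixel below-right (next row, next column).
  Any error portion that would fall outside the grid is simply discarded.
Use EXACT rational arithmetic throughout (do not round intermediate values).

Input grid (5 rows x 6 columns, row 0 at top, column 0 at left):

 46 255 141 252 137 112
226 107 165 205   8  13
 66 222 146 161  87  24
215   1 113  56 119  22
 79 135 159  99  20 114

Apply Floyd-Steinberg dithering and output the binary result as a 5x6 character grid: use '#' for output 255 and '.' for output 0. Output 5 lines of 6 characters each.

(0,0): OLD=46 → NEW=0, ERR=46
(0,1): OLD=2201/8 → NEW=255, ERR=161/8
(0,2): OLD=19175/128 → NEW=255, ERR=-13465/128
(0,3): OLD=421841/2048 → NEW=255, ERR=-100399/2048
(0,4): OLD=3786423/32768 → NEW=0, ERR=3786423/32768
(0,5): OLD=85225217/524288 → NEW=255, ERR=-48468223/524288
(1,0): OLD=31251/128 → NEW=255, ERR=-1389/128
(1,1): OLD=93893/1024 → NEW=0, ERR=93893/1024
(1,2): OLD=5384041/32768 → NEW=255, ERR=-2971799/32768
(1,3): OLD=21639189/131072 → NEW=255, ERR=-11784171/131072
(1,4): OLD=-131040897/8388608 → NEW=0, ERR=-131040897/8388608
(1,5): OLD=-2080589367/134217728 → NEW=0, ERR=-2080589367/134217728
(2,0): OLD=1307463/16384 → NEW=0, ERR=1307463/16384
(2,1): OLD=140448317/524288 → NEW=255, ERR=6754877/524288
(2,2): OLD=940940151/8388608 → NEW=0, ERR=940940151/8388608
(2,3): OLD=11635398655/67108864 → NEW=255, ERR=-5477361665/67108864
(2,4): OLD=81355983101/2147483648 → NEW=0, ERR=81355983101/2147483648
(2,5): OLD=1194131983547/34359738368 → NEW=0, ERR=1194131983547/34359738368
(3,0): OLD=2033009431/8388608 → NEW=255, ERR=-106085609/8388608
(3,1): OLD=1712125067/67108864 → NEW=0, ERR=1712125067/67108864
(3,2): OLD=77693923441/536870912 → NEW=255, ERR=-59208159119/536870912
(3,3): OLD=-125112345165/34359738368 → NEW=0, ERR=-125112345165/34359738368
(3,4): OLD=35915810431379/274877906944 → NEW=255, ERR=-34178055839341/274877906944
(3,5): OLD=-84310522452291/4398046511104 → NEW=0, ERR=-84310522452291/4398046511104
(4,0): OLD=85718554937/1073741824 → NEW=0, ERR=85718554937/1073741824
(4,1): OLD=2687454317093/17179869184 → NEW=255, ERR=-1693412324827/17179869184
(4,2): OLD=45258061941343/549755813888 → NEW=0, ERR=45258061941343/549755813888
(4,3): OLD=911913165200891/8796093022208 → NEW=0, ERR=911913165200891/8796093022208
(4,4): OLD=3191761094142251/140737488355328 → NEW=0, ERR=3191761094142251/140737488355328
(4,5): OLD=248058658237004877/2251799813685248 → NEW=0, ERR=248058658237004877/2251799813685248
Row 0: .###.#
Row 1: #.##..
Row 2: .#.#..
Row 3: #.#.#.
Row 4: .#....

Answer: .###.#
#.##..
.#.#..
#.#.#.
.#....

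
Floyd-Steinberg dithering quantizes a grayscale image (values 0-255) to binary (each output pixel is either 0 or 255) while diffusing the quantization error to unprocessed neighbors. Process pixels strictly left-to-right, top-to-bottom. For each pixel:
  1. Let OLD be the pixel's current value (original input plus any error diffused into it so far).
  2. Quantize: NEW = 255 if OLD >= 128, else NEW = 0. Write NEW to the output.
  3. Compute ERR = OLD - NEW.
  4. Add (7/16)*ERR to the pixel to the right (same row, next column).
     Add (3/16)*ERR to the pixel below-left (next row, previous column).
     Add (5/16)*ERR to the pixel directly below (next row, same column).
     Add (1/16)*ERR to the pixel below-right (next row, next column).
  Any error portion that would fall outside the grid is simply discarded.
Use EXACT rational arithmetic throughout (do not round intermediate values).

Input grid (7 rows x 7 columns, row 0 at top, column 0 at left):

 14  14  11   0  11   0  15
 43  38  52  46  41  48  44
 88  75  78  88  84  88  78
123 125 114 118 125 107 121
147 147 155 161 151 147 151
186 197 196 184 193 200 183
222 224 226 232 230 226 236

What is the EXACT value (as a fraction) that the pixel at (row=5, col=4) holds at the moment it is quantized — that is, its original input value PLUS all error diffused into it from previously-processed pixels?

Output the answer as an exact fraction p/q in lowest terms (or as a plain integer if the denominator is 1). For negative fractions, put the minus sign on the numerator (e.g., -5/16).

Answer: 1666953319246751365/9007199254740992

Derivation:
(0,0): OLD=14 → NEW=0, ERR=14
(0,1): OLD=161/8 → NEW=0, ERR=161/8
(0,2): OLD=2535/128 → NEW=0, ERR=2535/128
(0,3): OLD=17745/2048 → NEW=0, ERR=17745/2048
(0,4): OLD=484663/32768 → NEW=0, ERR=484663/32768
(0,5): OLD=3392641/524288 → NEW=0, ERR=3392641/524288
(0,6): OLD=149577607/8388608 → NEW=0, ERR=149577607/8388608
(1,0): OLD=6547/128 → NEW=0, ERR=6547/128
(1,1): OLD=72965/1024 → NEW=0, ERR=72965/1024
(1,2): OLD=3022697/32768 → NEW=0, ERR=3022697/32768
(1,3): OLD=12199669/131072 → NEW=0, ERR=12199669/131072
(1,4): OLD=739017343/8388608 → NEW=0, ERR=739017343/8388608
(1,5): OLD=6229895087/67108864 → NEW=0, ERR=6229895087/67108864
(1,6): OLD=97271268193/1073741824 → NEW=0, ERR=97271268193/1073741824
(2,0): OLD=1922567/16384 → NEW=0, ERR=1922567/16384
(2,1): OLD=88656061/524288 → NEW=255, ERR=-45037379/524288
(2,2): OLD=764619639/8388608 → NEW=0, ERR=764619639/8388608
(2,3): OLD=12029127039/67108864 → NEW=255, ERR=-5083633281/67108864
(2,4): OLD=54552744879/536870912 → NEW=0, ERR=54552744879/536870912
(2,5): OLD=3160366547941/17179869184 → NEW=255, ERR=-1220500093979/17179869184
(2,6): OLD=22273530681491/274877906944 → NEW=0, ERR=22273530681491/274877906944
(3,0): OLD=1204297367/8388608 → NEW=255, ERR=-934797673/8388608
(3,1): OLD=4954427595/67108864 → NEW=0, ERR=4954427595/67108864
(3,2): OLD=83328331153/536870912 → NEW=255, ERR=-53573751407/536870912
(3,3): OLD=161961145575/2147483648 → NEW=0, ERR=161961145575/2147483648
(3,4): OLD=47195091298967/274877906944 → NEW=255, ERR=-22898774971753/274877906944
(3,5): OLD=153705570895029/2199023255552 → NEW=0, ERR=153705570895029/2199023255552
(3,6): OLD=6067965234244203/35184372088832 → NEW=255, ERR=-2904049648407957/35184372088832
(4,0): OLD=135311423993/1073741824 → NEW=0, ERR=135311423993/1073741824
(4,1): OLD=3427878335013/17179869184 → NEW=255, ERR=-952988306907/17179869184
(4,2): OLD=32518758160971/274877906944 → NEW=0, ERR=32518758160971/274877906944
(4,3): OLD=471622921473449/2199023255552 → NEW=255, ERR=-89128008692311/2199023255552
(4,4): OLD=2199979025725611/17592186044416 → NEW=0, ERR=2199979025725611/17592186044416
(4,5): OLD=114206603043085483/562949953421312 → NEW=255, ERR=-29345635079349077/562949953421312
(4,6): OLD=961692296186937117/9007199254740992 → NEW=0, ERR=961692296186937117/9007199254740992
(5,0): OLD=59093239690303/274877906944 → NEW=255, ERR=-11000626580417/274877906944
(5,1): OLD=422683855548565/2199023255552 → NEW=255, ERR=-138067074617195/2199023255552
(5,2): OLD=3420525602084259/17592186044416 → NEW=255, ERR=-1065481839241821/17592186044416
(5,3): OLD=24724520045927247/140737488355328 → NEW=255, ERR=-11163539484681393/140737488355328
(5,4): OLD=1666953319246751365/9007199254740992 → NEW=255, ERR=-629882490712201595/9007199254740992
Target (5,4): original=193, with diffused error = 1666953319246751365/9007199254740992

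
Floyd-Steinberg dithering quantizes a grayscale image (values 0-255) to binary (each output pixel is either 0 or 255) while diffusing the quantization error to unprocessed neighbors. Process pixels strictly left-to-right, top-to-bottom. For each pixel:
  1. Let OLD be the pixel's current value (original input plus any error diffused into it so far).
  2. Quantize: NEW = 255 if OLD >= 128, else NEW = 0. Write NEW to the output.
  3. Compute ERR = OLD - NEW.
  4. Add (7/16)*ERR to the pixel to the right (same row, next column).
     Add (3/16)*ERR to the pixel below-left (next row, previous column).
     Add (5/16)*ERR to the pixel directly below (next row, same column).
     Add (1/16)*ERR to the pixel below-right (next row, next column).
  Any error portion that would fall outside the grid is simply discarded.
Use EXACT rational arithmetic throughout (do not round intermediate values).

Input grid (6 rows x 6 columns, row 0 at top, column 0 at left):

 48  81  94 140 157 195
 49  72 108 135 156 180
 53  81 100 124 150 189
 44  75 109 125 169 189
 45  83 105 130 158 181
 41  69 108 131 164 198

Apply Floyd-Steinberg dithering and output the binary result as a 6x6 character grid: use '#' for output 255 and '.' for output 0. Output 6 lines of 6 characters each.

Answer: ..#.##
..#.#.
.#.#.#
..#.##
..#.#.
.#.#.#

Derivation:
(0,0): OLD=48 → NEW=0, ERR=48
(0,1): OLD=102 → NEW=0, ERR=102
(0,2): OLD=1109/8 → NEW=255, ERR=-931/8
(0,3): OLD=11403/128 → NEW=0, ERR=11403/128
(0,4): OLD=401357/2048 → NEW=255, ERR=-120883/2048
(0,5): OLD=5543579/32768 → NEW=255, ERR=-2812261/32768
(1,0): OLD=665/8 → NEW=0, ERR=665/8
(1,1): OLD=7771/64 → NEW=0, ERR=7771/64
(1,2): OLD=302763/2048 → NEW=255, ERR=-219477/2048
(1,3): OLD=799649/8192 → NEW=0, ERR=799649/8192
(1,4): OLD=88990845/524288 → NEW=255, ERR=-44702595/524288
(1,5): OLD=941104347/8388608 → NEW=0, ERR=941104347/8388608
(2,0): OLD=104185/1024 → NEW=0, ERR=104185/1024
(2,1): OLD=4867967/32768 → NEW=255, ERR=-3487873/32768
(2,2): OLD=24030069/524288 → NEW=0, ERR=24030069/524288
(2,3): OLD=636995829/4194304 → NEW=255, ERR=-432551691/4194304
(2,4): OLD=14142881543/134217728 → NEW=0, ERR=14142881543/134217728
(2,5): OLD=568719063713/2147483648 → NEW=255, ERR=21110733473/2147483648
(3,0): OLD=29274653/524288 → NEW=0, ERR=29274653/524288
(3,1): OLD=340235629/4194304 → NEW=0, ERR=340235629/4194304
(3,2): OLD=4456807761/33554432 → NEW=255, ERR=-4099572399/33554432
(3,3): OLD=133019500561/2147483648 → NEW=0, ERR=133019500561/2147483648
(3,4): OLD=3855614273093/17179869184 → NEW=255, ERR=-525252368827/17179869184
(3,5): OLD=50929876007051/274877906944 → NEW=255, ERR=-19163990263669/274877906944
(4,0): OLD=5211591887/67108864 → NEW=0, ERR=5211591887/67108864
(4,1): OLD=131970286111/1073741824 → NEW=0, ERR=131970286111/1073741824
(4,2): OLD=4716752510245/34359738368 → NEW=255, ERR=-4044980773595/34359738368
(4,3): OLD=46445474085617/549755813888 → NEW=0, ERR=46445474085617/549755813888
(4,4): OLD=1549929687657465/8796093022208 → NEW=255, ERR=-693074033005575/8796093022208
(4,5): OLD=17286799506248879/140737488355328 → NEW=0, ERR=17286799506248879/140737488355328
(5,0): OLD=1517212845837/17179869184 → NEW=0, ERR=1517212845837/17179869184
(5,1): OLD=70822769503109/549755813888 → NEW=255, ERR=-69364963038331/549755813888
(5,2): OLD=173865025994115/4398046511104 → NEW=0, ERR=173865025994115/4398046511104
(5,3): OLD=21471622088257893/140737488355328 → NEW=255, ERR=-14416437442350747/140737488355328
(5,4): OLD=8646394518504501/70368744177664 → NEW=0, ERR=8646394518504501/70368744177664
(5,5): OLD=642250699371897313/2251799813685248 → NEW=255, ERR=68041746882159073/2251799813685248
Row 0: ..#.##
Row 1: ..#.#.
Row 2: .#.#.#
Row 3: ..#.##
Row 4: ..#.#.
Row 5: .#.#.#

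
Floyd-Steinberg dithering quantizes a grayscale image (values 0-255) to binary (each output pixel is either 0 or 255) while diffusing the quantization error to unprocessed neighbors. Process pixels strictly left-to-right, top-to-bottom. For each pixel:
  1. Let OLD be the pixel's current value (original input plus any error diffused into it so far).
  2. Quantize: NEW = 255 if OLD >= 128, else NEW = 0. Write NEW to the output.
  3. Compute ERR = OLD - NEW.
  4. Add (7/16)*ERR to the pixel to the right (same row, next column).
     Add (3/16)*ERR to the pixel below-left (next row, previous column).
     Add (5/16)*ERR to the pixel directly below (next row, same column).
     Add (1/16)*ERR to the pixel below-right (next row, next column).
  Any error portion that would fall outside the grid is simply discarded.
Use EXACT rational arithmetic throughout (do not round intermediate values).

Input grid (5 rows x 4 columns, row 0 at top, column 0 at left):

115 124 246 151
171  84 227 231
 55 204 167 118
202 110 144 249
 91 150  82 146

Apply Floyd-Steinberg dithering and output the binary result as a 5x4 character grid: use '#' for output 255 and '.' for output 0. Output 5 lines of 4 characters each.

Answer: .###
#.##
.#.#
#.##
.#.#

Derivation:
(0,0): OLD=115 → NEW=0, ERR=115
(0,1): OLD=2789/16 → NEW=255, ERR=-1291/16
(0,2): OLD=53939/256 → NEW=255, ERR=-11341/256
(0,3): OLD=539109/4096 → NEW=255, ERR=-505371/4096
(1,0): OLD=49103/256 → NEW=255, ERR=-16177/256
(1,1): OLD=61481/2048 → NEW=0, ERR=61481/2048
(1,2): OLD=12983517/65536 → NEW=255, ERR=-3728163/65536
(1,3): OLD=172790939/1048576 → NEW=255, ERR=-94595941/1048576
(2,0): OLD=1339603/32768 → NEW=0, ERR=1339603/32768
(2,1): OLD=227175105/1048576 → NEW=255, ERR=-40211775/1048576
(2,2): OLD=246218757/2097152 → NEW=0, ERR=246218757/2097152
(2,3): OLD=4617693649/33554432 → NEW=255, ERR=-3938686511/33554432
(3,0): OLD=3482698787/16777216 → NEW=255, ERR=-795491293/16777216
(3,1): OLD=27337646013/268435456 → NEW=0, ERR=27337646013/268435456
(3,2): OLD=862596126531/4294967296 → NEW=255, ERR=-232620533949/4294967296
(3,3): OLD=13466302616917/68719476736 → NEW=255, ERR=-4057163950763/68719476736
(4,0): OLD=409215658535/4294967296 → NEW=0, ERR=409215658535/4294967296
(4,1): OLD=7228967714165/34359738368 → NEW=255, ERR=-1532765569675/34359738368
(4,2): OLD=44918538313301/1099511627776 → NEW=0, ERR=44918538313301/1099511627776
(4,3): OLD=2498764957925859/17592186044416 → NEW=255, ERR=-1987242483400221/17592186044416
Row 0: .###
Row 1: #.##
Row 2: .#.#
Row 3: #.##
Row 4: .#.#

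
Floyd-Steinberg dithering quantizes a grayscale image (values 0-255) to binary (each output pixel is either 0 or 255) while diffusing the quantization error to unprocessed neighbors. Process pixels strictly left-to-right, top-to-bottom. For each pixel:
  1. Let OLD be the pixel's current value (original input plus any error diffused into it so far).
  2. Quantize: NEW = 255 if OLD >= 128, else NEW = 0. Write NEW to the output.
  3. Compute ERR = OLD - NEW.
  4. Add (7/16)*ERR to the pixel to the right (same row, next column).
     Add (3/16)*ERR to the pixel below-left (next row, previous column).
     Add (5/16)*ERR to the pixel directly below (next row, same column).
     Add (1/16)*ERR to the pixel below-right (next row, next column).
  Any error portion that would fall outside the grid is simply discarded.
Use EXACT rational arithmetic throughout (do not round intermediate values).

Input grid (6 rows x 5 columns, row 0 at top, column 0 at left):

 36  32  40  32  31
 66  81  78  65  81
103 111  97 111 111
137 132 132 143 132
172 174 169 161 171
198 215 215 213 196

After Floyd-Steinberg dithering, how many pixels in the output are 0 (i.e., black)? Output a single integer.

(0,0): OLD=36 → NEW=0, ERR=36
(0,1): OLD=191/4 → NEW=0, ERR=191/4
(0,2): OLD=3897/64 → NEW=0, ERR=3897/64
(0,3): OLD=60047/1024 → NEW=0, ERR=60047/1024
(0,4): OLD=928233/16384 → NEW=0, ERR=928233/16384
(1,0): OLD=5517/64 → NEW=0, ERR=5517/64
(1,1): OLD=75419/512 → NEW=255, ERR=-55141/512
(1,2): OLD=1046775/16384 → NEW=0, ERR=1046775/16384
(1,3): OLD=8238219/65536 → NEW=0, ERR=8238219/65536
(1,4): OLD=165009857/1048576 → NEW=255, ERR=-102377023/1048576
(2,0): OLD=899033/8192 → NEW=0, ERR=899033/8192
(2,1): OLD=37414563/262144 → NEW=255, ERR=-29432157/262144
(2,2): OLD=355190825/4194304 → NEW=0, ERR=355190825/4194304
(2,3): OLD=11611099883/67108864 → NEW=255, ERR=-5501660437/67108864
(2,4): OLD=56349008301/1073741824 → NEW=0, ERR=56349008301/1073741824
(3,0): OLD=630168457/4194304 → NEW=255, ERR=-439379063/4194304
(3,1): OLD=2477010709/33554432 → NEW=0, ERR=2477010709/33554432
(3,2): OLD=180787723191/1073741824 → NEW=255, ERR=-93016441929/1073741824
(3,3): OLD=203181155119/2147483648 → NEW=0, ERR=203181155119/2147483648
(3,4): OLD=6345190499435/34359738368 → NEW=255, ERR=-2416542784405/34359738368
(4,0): OLD=82197666471/536870912 → NEW=255, ERR=-54704416089/536870912
(4,1): OLD=2228226760295/17179869184 → NEW=255, ERR=-2152639881625/17179869184
(4,2): OLD=30089148953705/274877906944 → NEW=0, ERR=30089148953705/274877906944
(4,3): OLD=966936234280295/4398046511104 → NEW=255, ERR=-154565626051225/4398046511104
(4,4): OLD=9820623495686481/70368744177664 → NEW=255, ERR=-8123406269617839/70368744177664
(5,0): OLD=39215199355797/274877906944 → NEW=255, ERR=-30878666914923/274877906944
(5,1): OLD=309738463388223/2199023255552 → NEW=255, ERR=-251012466777537/2199023255552
(5,2): OLD=13007464691758967/70368744177664 → NEW=255, ERR=-4936565073545353/70368744177664
(5,3): OLD=44057019470464601/281474976710656 → NEW=255, ERR=-27719099590752679/281474976710656
(5,4): OLD=516311504369713283/4503599627370496 → NEW=0, ERR=516311504369713283/4503599627370496
Output grid:
  Row 0: .....  (5 black, running=5)
  Row 1: .#..#  (3 black, running=8)
  Row 2: .#.#.  (3 black, running=11)
  Row 3: #.#.#  (2 black, running=13)
  Row 4: ##.##  (1 black, running=14)
  Row 5: ####.  (1 black, running=15)

Answer: 15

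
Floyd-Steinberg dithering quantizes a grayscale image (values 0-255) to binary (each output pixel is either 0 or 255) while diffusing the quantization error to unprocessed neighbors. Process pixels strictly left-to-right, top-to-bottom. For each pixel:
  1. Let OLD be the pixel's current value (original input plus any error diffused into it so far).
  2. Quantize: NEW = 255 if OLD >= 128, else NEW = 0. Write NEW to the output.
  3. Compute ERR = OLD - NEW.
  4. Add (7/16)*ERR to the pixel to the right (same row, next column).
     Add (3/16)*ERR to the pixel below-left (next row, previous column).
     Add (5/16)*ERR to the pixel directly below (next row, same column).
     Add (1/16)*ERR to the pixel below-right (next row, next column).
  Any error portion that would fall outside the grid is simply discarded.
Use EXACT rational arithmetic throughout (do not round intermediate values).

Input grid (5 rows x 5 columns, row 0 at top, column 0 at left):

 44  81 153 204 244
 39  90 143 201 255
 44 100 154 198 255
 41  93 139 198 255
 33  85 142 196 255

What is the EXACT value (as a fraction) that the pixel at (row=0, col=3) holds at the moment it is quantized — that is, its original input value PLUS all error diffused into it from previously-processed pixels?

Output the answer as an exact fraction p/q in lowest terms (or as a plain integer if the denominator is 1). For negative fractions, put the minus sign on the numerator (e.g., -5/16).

(0,0): OLD=44 → NEW=0, ERR=44
(0,1): OLD=401/4 → NEW=0, ERR=401/4
(0,2): OLD=12599/64 → NEW=255, ERR=-3721/64
(0,3): OLD=182849/1024 → NEW=255, ERR=-78271/1024
Target (0,3): original=204, with diffused error = 182849/1024

Answer: 182849/1024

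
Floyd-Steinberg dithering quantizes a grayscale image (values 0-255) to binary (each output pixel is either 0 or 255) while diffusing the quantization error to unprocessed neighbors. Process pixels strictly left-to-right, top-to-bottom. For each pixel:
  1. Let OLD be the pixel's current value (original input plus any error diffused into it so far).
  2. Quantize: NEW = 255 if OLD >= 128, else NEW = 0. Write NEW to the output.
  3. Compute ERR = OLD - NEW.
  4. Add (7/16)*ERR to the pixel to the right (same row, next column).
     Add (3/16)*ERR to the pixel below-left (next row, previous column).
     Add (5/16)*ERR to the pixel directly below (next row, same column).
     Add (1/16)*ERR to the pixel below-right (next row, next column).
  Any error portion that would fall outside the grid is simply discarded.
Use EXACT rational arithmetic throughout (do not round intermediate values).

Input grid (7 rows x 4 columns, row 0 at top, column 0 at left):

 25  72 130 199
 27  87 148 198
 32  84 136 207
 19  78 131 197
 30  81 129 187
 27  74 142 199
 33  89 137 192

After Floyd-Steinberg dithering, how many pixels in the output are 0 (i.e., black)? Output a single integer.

Answer: 16

Derivation:
(0,0): OLD=25 → NEW=0, ERR=25
(0,1): OLD=1327/16 → NEW=0, ERR=1327/16
(0,2): OLD=42569/256 → NEW=255, ERR=-22711/256
(0,3): OLD=656127/4096 → NEW=255, ERR=-388353/4096
(1,0): OLD=12893/256 → NEW=0, ERR=12893/256
(1,1): OLD=245515/2048 → NEW=0, ERR=245515/2048
(1,2): OLD=10494311/65536 → NEW=255, ERR=-6217369/65536
(1,3): OLD=127214209/1048576 → NEW=0, ERR=127214209/1048576
(2,0): OLD=2300841/32768 → NEW=0, ERR=2300841/32768
(2,1): OLD=144223059/1048576 → NEW=255, ERR=-123163821/1048576
(2,2): OLD=178688927/2097152 → NEW=0, ERR=178688927/2097152
(2,3): OLD=9269776195/33554432 → NEW=255, ERR=713396035/33554432
(3,0): OLD=317410201/16777216 → NEW=0, ERR=317410201/16777216
(3,1): OLD=18773296135/268435456 → NEW=0, ERR=18773296135/268435456
(3,2): OLD=794006268665/4294967296 → NEW=255, ERR=-301210391815/4294967296
(3,3): OLD=12251792559183/68719476736 → NEW=255, ERR=-5271674008497/68719476736
(4,0): OLD=210561723365/4294967296 → NEW=0, ERR=210561723365/4294967296
(4,1): OLD=3859849602991/34359738368 → NEW=0, ERR=3859849602991/34359738368
(4,2): OLD=160769004864847/1099511627776 → NEW=255, ERR=-119606460218033/1099511627776
(4,3): OLD=1953649787795161/17592186044416 → NEW=0, ERR=1953649787795161/17592186044416
(5,0): OLD=34845424718549/549755813888 → NEW=0, ERR=34845424718549/549755813888
(5,1): OLD=2102318070352371/17592186044416 → NEW=0, ERR=2102318070352371/17592186044416
(5,2): OLD=1654823397751687/8796093022208 → NEW=255, ERR=-588180322911353/8796093022208
(5,3): OLD=55633541420148879/281474976710656 → NEW=255, ERR=-16142577641068401/281474976710656
(6,0): OLD=21170896397476601/281474976710656 → NEW=0, ERR=21170896397476601/281474976710656
(6,1): OLD=678577633702907231/4503599627370496 → NEW=255, ERR=-469840271276569249/4503599627370496
(6,2): OLD=4840616556846002537/72057594037927936 → NEW=0, ERR=4840616556846002537/72057594037927936
(6,3): OLD=229764372196579280095/1152921504606846976 → NEW=255, ERR=-64230611478166698785/1152921504606846976
Output grid:
  Row 0: ..##  (2 black, running=2)
  Row 1: ..#.  (3 black, running=5)
  Row 2: .#.#  (2 black, running=7)
  Row 3: ..##  (2 black, running=9)
  Row 4: ..#.  (3 black, running=12)
  Row 5: ..##  (2 black, running=14)
  Row 6: .#.#  (2 black, running=16)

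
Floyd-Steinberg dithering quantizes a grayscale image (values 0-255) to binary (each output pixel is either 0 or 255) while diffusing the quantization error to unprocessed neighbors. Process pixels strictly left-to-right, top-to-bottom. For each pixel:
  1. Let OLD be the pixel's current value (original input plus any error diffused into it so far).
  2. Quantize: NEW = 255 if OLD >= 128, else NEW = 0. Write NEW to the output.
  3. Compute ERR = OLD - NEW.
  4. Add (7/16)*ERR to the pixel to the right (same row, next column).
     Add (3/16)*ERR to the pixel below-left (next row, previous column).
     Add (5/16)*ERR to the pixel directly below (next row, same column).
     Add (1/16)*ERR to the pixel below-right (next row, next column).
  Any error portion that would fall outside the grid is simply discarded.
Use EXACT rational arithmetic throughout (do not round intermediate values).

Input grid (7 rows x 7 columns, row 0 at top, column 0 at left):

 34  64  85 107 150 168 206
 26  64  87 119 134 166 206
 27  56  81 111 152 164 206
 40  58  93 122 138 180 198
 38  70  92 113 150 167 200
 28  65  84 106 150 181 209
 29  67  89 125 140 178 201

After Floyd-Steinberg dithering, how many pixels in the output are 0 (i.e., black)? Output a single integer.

(0,0): OLD=34 → NEW=0, ERR=34
(0,1): OLD=631/8 → NEW=0, ERR=631/8
(0,2): OLD=15297/128 → NEW=0, ERR=15297/128
(0,3): OLD=326215/2048 → NEW=255, ERR=-196025/2048
(0,4): OLD=3543025/32768 → NEW=0, ERR=3543025/32768
(0,5): OLD=112881559/524288 → NEW=255, ERR=-20811881/524288
(0,6): OLD=1582370081/8388608 → NEW=255, ERR=-556724959/8388608
(1,0): OLD=6581/128 → NEW=0, ERR=6581/128
(1,1): OLD=138931/1024 → NEW=255, ERR=-122189/1024
(1,2): OLD=1937391/32768 → NEW=0, ERR=1937391/32768
(1,3): OLD=18703779/131072 → NEW=255, ERR=-14719581/131072
(1,4): OLD=882749161/8388608 → NEW=0, ERR=882749161/8388608
(1,5): OLD=13015638009/67108864 → NEW=255, ERR=-4097122311/67108864
(1,6): OLD=167578040439/1073741824 → NEW=255, ERR=-106226124681/1073741824
(2,0): OLD=339041/16384 → NEW=0, ERR=339041/16384
(2,1): OLD=22053371/524288 → NEW=0, ERR=22053371/524288
(2,2): OLD=749646385/8388608 → NEW=0, ERR=749646385/8388608
(2,3): OLD=9289823081/67108864 → NEW=255, ERR=-7822937239/67108864
(2,4): OLD=61965185305/536870912 → NEW=0, ERR=61965185305/536870912
(2,5): OLD=3151554874131/17179869184 → NEW=255, ERR=-1229311767789/17179869184
(2,6): OLD=38472713169845/274877906944 → NEW=255, ERR=-31621153100875/274877906944
(3,0): OLD=455950993/8388608 → NEW=0, ERR=455950993/8388608
(3,1): OLD=7581541501/67108864 → NEW=0, ERR=7581541501/67108864
(3,2): OLD=81134327655/536870912 → NEW=255, ERR=-55767754905/536870912
(3,3): OLD=144638292721/2147483648 → NEW=0, ERR=144638292721/2147483648
(3,4): OLD=50256717962897/274877906944 → NEW=255, ERR=-19837148307823/274877906944
(3,5): OLD=245653053997187/2199023255552 → NEW=0, ERR=245653053997187/2199023255552
(3,6): OLD=7263879021257053/35184372088832 → NEW=255, ERR=-1708135861395107/35184372088832
(4,0): OLD=81784853535/1073741824 → NEW=0, ERR=81784853535/1073741824
(4,1): OLD=2105363335379/17179869184 → NEW=0, ERR=2105363335379/17179869184
(4,2): OLD=36515663651261/274877906944 → NEW=255, ERR=-33578202619459/274877906944
(4,3): OLD=133217904662575/2199023255552 → NEW=0, ERR=133217904662575/2199023255552
(4,4): OLD=3150881993693885/17592186044416 → NEW=255, ERR=-1335125447632195/17592186044416
(4,5): OLD=87309567706696669/562949953421312 → NEW=255, ERR=-56242670415737891/562949953421312
(4,6): OLD=1333977470949704475/9007199254740992 → NEW=255, ERR=-962858339009248485/9007199254740992
(5,0): OLD=20555459683369/274877906944 → NEW=0, ERR=20555459683369/274877906944
(5,1): OLD=259196311241123/2199023255552 → NEW=0, ERR=259196311241123/2199023255552
(5,2): OLD=2047936775143813/17592186044416 → NEW=0, ERR=2047936775143813/17592186044416
(5,3): OLD=21673119916648633/140737488355328 → NEW=255, ERR=-14214939613960007/140737488355328
(5,4): OLD=604817279745522931/9007199254740992 → NEW=0, ERR=604817279745522931/9007199254740992
(5,5): OLD=11123498560237056387/72057594037927936 → NEW=255, ERR=-7251187919434567293/72057594037927936
(5,6): OLD=144488883653204657485/1152921504606846976 → NEW=0, ERR=144488883653204657485/1152921504606846976
(6,0): OLD=2620154111634257/35184372088832 → NEW=0, ERR=2620154111634257/35184372088832
(6,1): OLD=91713150050291653/562949953421312 → NEW=255, ERR=-51839088072142907/562949953421312
(6,2): OLD=662211981500165423/9007199254740992 → NEW=0, ERR=662211981500165423/9007199254740992
(6,3): OLD=10482048585813070385/72057594037927936 → NEW=255, ERR=-7892637893858553295/72057594037927936
(6,4): OLD=12665202967139799419/144115188075855872 → NEW=0, ERR=12665202967139799419/144115188075855872
(6,5): OLD=3923560040492404479295/18446744073709551616 → NEW=255, ERR=-780359698303531182785/18446744073709551616
(6,6): OLD=63565017637806323089353/295147905179352825856 → NEW=255, ERR=-11697698182928647503927/295147905179352825856
Output grid:
  Row 0: ...#.##  (4 black, running=4)
  Row 1: .#.#.##  (3 black, running=7)
  Row 2: ...#.##  (4 black, running=11)
  Row 3: ..#.#.#  (4 black, running=15)
  Row 4: ..#.###  (3 black, running=18)
  Row 5: ...#.#.  (5 black, running=23)
  Row 6: .#.#.##  (3 black, running=26)

Answer: 26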